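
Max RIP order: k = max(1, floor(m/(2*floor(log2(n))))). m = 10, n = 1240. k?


floor(log2(1240)) = 10.
2*10 = 20.
m/(2*floor(log2(n))) = 10/20 ≈ 0.5.
floor = 0.
k = max(1, 0) = 1.

1


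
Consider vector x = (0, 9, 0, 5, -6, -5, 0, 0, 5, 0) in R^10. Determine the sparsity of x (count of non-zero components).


Non-zero positions: [1, 3, 4, 5, 8].
Sparsity = 5.

5


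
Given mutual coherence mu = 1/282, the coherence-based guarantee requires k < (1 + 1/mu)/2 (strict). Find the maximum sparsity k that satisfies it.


1/mu = 282.
1 + 1/mu = 283.
(1 + 1/mu)/2 = 141.5 is not an integer, so k_max = floor(141.5) = 141.

141


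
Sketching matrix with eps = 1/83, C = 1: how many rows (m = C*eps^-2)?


1/eps = 83.
(1/eps)^2 = 6889.
m = 1*6889 = 6889.

6889


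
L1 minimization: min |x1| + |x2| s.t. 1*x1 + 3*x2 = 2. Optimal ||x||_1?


Axis intercepts:
  x1 = 2, x2 = 0: L1 = 2
  x1 = 0, x2 = 2/3: L1 = 2/3
x* = (0, 2/3)
||x*||_1 = 2/3.

2/3


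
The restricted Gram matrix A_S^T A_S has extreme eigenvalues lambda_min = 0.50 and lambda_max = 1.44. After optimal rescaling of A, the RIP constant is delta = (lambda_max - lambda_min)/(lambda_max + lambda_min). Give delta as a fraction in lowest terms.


lambda_max - lambda_min = 1.44 - 0.50 = 0.94.
lambda_max + lambda_min = 1.44 + 0.50 = 1.94.
delta = 0.94/1.94 = 94/194 = 47/97.

47/97


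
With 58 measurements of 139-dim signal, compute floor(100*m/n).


100*m/n = 100*58/139 ≈ 41.7266.
floor = 41.

41


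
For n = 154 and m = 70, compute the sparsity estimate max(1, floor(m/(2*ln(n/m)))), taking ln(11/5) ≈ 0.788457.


n/m = 154/70 = 11/5.
ln(n/m) ≈ 0.788457.
2*ln(n/m) ≈ 1.576914.
m/(2*ln(n/m)) ≈ 70/1.576914 ≈ 44.3905.
floor = 44.
k_max = max(1, 44) = 44.

44


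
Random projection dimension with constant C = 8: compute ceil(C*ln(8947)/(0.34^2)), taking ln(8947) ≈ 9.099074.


ln(8947) ≈ 9.099074.
eps^2 = 0.34^2 = 0.1156.
C*ln(N)/eps^2 ≈ 8*9.099074/0.1156 ≈ 629.6937.
m = ceil(629.6937) = 630.

630


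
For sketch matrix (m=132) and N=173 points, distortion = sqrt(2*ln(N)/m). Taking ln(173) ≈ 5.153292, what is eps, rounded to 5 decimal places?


ln(173) ≈ 5.153292.
2*ln(N)/m ≈ 2*5.153292/132 ≈ 0.07808018.
eps = sqrt(0.07808018) ≈ 0.2794283 ≈ 0.27943.

0.27943


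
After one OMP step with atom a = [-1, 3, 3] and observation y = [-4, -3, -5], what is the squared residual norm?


a^T a = 19.
a^T y = -20.
coeff = -20/19 = -20/19.
||r||^2 = 550/19.

550/19


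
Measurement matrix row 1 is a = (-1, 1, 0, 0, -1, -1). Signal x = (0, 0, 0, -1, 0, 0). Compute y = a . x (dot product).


Non-zero terms: ['0*-1']
Products: [0]
y = sum = 0.

0


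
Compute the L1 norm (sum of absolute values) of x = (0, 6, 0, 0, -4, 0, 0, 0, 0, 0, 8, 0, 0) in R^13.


Non-zero entries: [(1, 6), (4, -4), (10, 8)]
Absolute values: [6, 4, 8]
||x||_1 = sum = 18.

18


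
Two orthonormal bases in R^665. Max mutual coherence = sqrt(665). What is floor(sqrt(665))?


25^2 = 625 <= 665 < 676 = 26^2, so 25 <= sqrt(665) < 26.
floor(sqrt(665)) = 25.

25


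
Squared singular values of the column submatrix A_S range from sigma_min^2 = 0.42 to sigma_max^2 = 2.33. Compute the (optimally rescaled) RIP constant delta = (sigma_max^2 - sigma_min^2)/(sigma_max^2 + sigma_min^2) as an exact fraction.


lambda_max - lambda_min = 2.33 - 0.42 = 1.91.
lambda_max + lambda_min = 2.33 + 0.42 = 2.75.
delta = 1.91/2.75 = 191/275.

191/275


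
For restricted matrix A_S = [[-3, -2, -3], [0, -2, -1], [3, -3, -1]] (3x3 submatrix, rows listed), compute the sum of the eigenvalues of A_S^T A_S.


Sum of eigenvalues of A_S^T A_S = trace(A_S^T A_S) = sum of squared column norms of A_S.
A_S^T A_S diagonal: [18, 17, 11].
trace = 18 + 17 + 11 = 46.

46


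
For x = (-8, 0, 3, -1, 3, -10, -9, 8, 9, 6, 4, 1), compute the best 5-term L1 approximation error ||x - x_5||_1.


Sorted |x_i| descending: [10, 9, 9, 8, 8, 6, 4, 3, 3, 1, 1, 0]
Keep top 5: [10, 9, 9, 8, 8]
Tail entries: [6, 4, 3, 3, 1, 1, 0]
L1 error = sum of tail = 18.

18


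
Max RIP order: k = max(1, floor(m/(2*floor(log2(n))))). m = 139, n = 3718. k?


floor(log2(3718)) = 11.
2*11 = 22.
m/(2*floor(log2(n))) = 139/22 ≈ 6.3182.
floor = 6.
k = max(1, 6) = 6.

6


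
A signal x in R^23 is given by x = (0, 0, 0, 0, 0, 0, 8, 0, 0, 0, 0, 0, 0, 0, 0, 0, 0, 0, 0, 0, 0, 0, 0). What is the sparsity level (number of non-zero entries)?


Non-zero positions: [6].
Sparsity = 1.

1


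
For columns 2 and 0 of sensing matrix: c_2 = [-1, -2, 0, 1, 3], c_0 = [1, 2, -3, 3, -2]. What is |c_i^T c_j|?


Inner product: -1*1 + -2*2 + 0*-3 + 1*3 + 3*-2
Products: [-1, -4, 0, 3, -6]
Sum = -8.
|dot| = 8.

8


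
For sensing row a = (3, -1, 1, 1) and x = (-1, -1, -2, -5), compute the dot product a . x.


Non-zero terms: ['3*-1', '-1*-1', '1*-2', '1*-5']
Products: [-3, 1, -2, -5]
y = sum = -9.

-9


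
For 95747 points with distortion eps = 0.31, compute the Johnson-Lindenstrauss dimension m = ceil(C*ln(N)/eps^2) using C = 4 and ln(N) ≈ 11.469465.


ln(95747) ≈ 11.469465.
eps^2 = 0.31^2 = 0.0961.
C*ln(N)/eps^2 ≈ 4*11.469465/0.0961 ≈ 477.3971.
m = ceil(477.3971) = 478.

478


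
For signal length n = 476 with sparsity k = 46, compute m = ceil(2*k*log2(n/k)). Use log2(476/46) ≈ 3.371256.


log2(n/k) = log2(476/46) ≈ 3.371256.
2*k*log2(n/k) ≈ 2*46*3.371256 = 310.155552.
m = ceil(310.155552) = 311.

311


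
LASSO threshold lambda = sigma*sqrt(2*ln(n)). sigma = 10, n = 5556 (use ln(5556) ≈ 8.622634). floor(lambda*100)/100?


ln(5556) ≈ 8.622634.
2*ln(n) ≈ 17.245268.
sqrt(2*ln(n)) ≈ sqrt(17.245268) ≈ 4.152742.
lambda ≈ 10*4.152742 = 41.52742.
floor(lambda*100)/100 = 41.52.

41.52


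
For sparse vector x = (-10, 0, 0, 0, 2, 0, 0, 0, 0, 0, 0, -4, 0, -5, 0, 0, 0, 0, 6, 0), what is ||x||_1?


Non-zero entries: [(0, -10), (4, 2), (11, -4), (13, -5), (18, 6)]
Absolute values: [10, 2, 4, 5, 6]
||x||_1 = sum = 27.

27


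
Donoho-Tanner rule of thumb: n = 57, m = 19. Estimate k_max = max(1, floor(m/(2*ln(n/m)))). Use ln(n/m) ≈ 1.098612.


n/m = 57/19 = 3.
ln(n/m) ≈ 1.098612.
2*ln(n/m) ≈ 2.197224.
m/(2*ln(n/m)) ≈ 19/2.197224 ≈ 8.6473.
floor = 8.
k_max = max(1, 8) = 8.

8


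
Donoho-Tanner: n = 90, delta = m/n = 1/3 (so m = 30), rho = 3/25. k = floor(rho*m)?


m = 1/3*90 = 30.
rho = 3/25.
rho*m = 3/25*30 = 3.6.
k = floor(3.6) = 3.

3


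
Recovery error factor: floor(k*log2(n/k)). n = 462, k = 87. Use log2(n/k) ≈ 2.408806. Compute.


log2(n/k) = log2(462/87) ≈ 2.408806.
k*log2(n/k) ≈ 87*2.408806 = 209.566122.
floor(209.566122) = 209.

209


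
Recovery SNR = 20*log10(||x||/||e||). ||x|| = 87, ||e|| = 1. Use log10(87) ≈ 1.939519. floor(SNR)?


||x||/||e|| = 87/1 = 87.
log10(87) ≈ 1.939519.
20*log10(||x||/||e||) ≈ 20*1.939519 = 38.79038.
floor(38.79038) = 38.

38


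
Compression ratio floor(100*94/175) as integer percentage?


100*m/n = 100*94/175 ≈ 53.7143.
floor = 53.

53


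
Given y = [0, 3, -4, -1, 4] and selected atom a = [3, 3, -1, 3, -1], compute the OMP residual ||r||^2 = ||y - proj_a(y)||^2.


a^T a = 29.
a^T y = 6.
coeff = 6/29 = 6/29.
||r||^2 = 1182/29.

1182/29


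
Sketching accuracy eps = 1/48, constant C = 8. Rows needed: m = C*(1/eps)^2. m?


1/eps = 48.
(1/eps)^2 = 2304.
m = 8*2304 = 18432.

18432


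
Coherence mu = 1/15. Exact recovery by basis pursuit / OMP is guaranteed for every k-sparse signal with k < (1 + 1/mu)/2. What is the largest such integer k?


1/mu = 15.
1 + 1/mu = 16.
(1 + 1/mu)/2 = 8 is an integer and the inequality is strict, so k_max = 8 - 1 = 7.

7


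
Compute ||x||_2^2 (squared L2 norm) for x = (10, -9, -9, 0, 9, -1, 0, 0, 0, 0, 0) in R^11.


Non-zero entries: [(0, 10), (1, -9), (2, -9), (4, 9), (5, -1)]
Squares: [100, 81, 81, 81, 1]
||x||_2^2 = sum = 344.

344


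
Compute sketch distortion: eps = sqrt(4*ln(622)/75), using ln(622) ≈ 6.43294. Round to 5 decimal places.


ln(622) ≈ 6.43294.
4*ln(N)/m ≈ 4*6.43294/75 ≈ 0.34309013.
eps = sqrt(0.34309013) ≈ 0.585739 ≈ 0.58574.

0.58574


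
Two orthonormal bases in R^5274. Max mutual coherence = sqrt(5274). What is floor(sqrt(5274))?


72^2 = 5184 <= 5274 < 5329 = 73^2, so 72 <= sqrt(5274) < 73.
floor(sqrt(5274)) = 72.

72


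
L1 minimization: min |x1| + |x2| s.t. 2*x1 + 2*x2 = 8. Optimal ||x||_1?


Axis intercepts:
  x1 = 4, x2 = 0: L1 = 4
  x1 = 0, x2 = 4: L1 = 4
x* = (4, 0)
||x*||_1 = 4.

4


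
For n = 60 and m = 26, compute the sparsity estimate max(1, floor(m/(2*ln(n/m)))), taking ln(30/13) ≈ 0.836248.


n/m = 60/26 = 30/13.
ln(n/m) ≈ 0.836248.
2*ln(n/m) ≈ 1.672496.
m/(2*ln(n/m)) ≈ 26/1.672496 ≈ 15.5456.
floor = 15.
k_max = max(1, 15) = 15.

15


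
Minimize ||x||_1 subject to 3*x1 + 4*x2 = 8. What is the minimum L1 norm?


Axis intercepts:
  x1 = 8/3, x2 = 0: L1 = 8/3
  x1 = 0, x2 = 2: L1 = 2
x* = (0, 2)
||x*||_1 = 2.

2


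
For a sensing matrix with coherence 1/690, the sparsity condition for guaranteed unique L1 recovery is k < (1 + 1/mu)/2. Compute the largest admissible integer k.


1/mu = 690.
1 + 1/mu = 691.
(1 + 1/mu)/2 = 345.5 is not an integer, so k_max = floor(345.5) = 345.

345


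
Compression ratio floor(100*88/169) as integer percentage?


100*m/n = 100*88/169 ≈ 52.071.
floor = 52.

52


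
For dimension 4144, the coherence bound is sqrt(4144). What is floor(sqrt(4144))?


64^2 = 4096 <= 4144 < 4225 = 65^2, so 64 <= sqrt(4144) < 65.
floor(sqrt(4144)) = 64.

64


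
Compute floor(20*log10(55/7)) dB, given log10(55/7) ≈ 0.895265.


||x||/||e|| = 55/7.
log10(55/7) ≈ 0.895265.
20*log10(||x||/||e||) ≈ 20*0.895265 = 17.9053.
floor(17.9053) = 17.

17


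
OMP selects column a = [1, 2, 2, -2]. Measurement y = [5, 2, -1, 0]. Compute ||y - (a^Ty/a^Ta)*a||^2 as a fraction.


a^T a = 13.
a^T y = 7.
coeff = 7/13 = 7/13.
||r||^2 = 341/13.

341/13


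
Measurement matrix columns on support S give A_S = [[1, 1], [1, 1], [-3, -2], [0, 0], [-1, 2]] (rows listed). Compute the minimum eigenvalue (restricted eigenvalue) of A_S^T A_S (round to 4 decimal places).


A_S^T A_S = [[12, 6], [6, 10]].
trace = 22.
det = 84.
disc = trace^2 - 4*det = 484 - 4*84 = 148.
sqrt(148) ≈ 12.165525.
lam_min = (22 - sqrt(148))/2 ≈ (22 - 12.165525)/2 = 4.9172375 ≈ 4.9172.

4.9172


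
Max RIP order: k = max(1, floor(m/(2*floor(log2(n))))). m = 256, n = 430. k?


floor(log2(430)) = 8.
2*8 = 16.
m/(2*floor(log2(n))) = 256/16 ≈ 16.0.
floor = 16.
k = max(1, 16) = 16.

16


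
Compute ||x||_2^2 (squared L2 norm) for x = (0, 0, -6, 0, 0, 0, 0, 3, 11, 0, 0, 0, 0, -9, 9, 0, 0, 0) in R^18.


Non-zero entries: [(2, -6), (7, 3), (8, 11), (13, -9), (14, 9)]
Squares: [36, 9, 121, 81, 81]
||x||_2^2 = sum = 328.

328


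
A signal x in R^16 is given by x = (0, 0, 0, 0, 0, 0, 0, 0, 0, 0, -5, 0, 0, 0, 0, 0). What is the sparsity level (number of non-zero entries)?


Non-zero positions: [10].
Sparsity = 1.

1


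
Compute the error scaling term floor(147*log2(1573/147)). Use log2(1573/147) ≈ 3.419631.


log2(n/k) = log2(1573/147) ≈ 3.419631.
k*log2(n/k) ≈ 147*3.419631 = 502.685757.
floor(502.685757) = 502.

502


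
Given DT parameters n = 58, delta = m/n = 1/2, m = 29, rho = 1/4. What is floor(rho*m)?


m = 1/2*58 = 29.
rho = 1/4.
rho*m = 1/4*29 = 7.25.
k = floor(7.25) = 7.

7


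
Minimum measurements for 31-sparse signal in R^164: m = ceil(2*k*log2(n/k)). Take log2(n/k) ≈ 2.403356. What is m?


log2(n/k) = log2(164/31) ≈ 2.403356.
2*k*log2(n/k) ≈ 2*31*2.403356 = 149.008072.
m = ceil(149.008072) = 150.

150


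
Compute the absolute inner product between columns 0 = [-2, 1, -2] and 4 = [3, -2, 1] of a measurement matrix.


Inner product: -2*3 + 1*-2 + -2*1
Products: [-6, -2, -2]
Sum = -10.
|dot| = 10.

10


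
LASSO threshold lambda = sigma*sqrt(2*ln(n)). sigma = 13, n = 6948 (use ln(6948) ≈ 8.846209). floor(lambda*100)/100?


ln(6948) ≈ 8.846209.
2*ln(n) ≈ 17.692418.
sqrt(2*ln(n)) ≈ sqrt(17.692418) ≈ 4.206236.
lambda ≈ 13*4.206236 = 54.681068.
floor(lambda*100)/100 = 54.68.

54.68


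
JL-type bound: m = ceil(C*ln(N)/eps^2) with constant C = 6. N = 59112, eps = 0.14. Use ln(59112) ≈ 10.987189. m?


ln(59112) ≈ 10.987189.
eps^2 = 0.14^2 = 0.0196.
C*ln(N)/eps^2 ≈ 6*10.987189/0.0196 ≈ 3363.4252.
m = ceil(3363.4252) = 3364.

3364


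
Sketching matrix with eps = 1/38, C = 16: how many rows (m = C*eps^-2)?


1/eps = 38.
(1/eps)^2 = 1444.
m = 16*1444 = 23104.

23104


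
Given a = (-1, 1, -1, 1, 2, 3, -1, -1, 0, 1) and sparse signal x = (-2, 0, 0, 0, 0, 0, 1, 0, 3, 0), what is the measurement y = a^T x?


Non-zero terms: ['-1*-2', '-1*1', '0*3']
Products: [2, -1, 0]
y = sum = 1.

1


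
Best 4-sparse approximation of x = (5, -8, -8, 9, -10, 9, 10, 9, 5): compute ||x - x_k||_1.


Sorted |x_i| descending: [10, 10, 9, 9, 9, 8, 8, 5, 5]
Keep top 4: [10, 10, 9, 9]
Tail entries: [9, 8, 8, 5, 5]
L1 error = sum of tail = 35.

35


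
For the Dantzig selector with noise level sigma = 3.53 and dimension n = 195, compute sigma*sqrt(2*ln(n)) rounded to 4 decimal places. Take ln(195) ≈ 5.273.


ln(195) ≈ 5.273.
2*ln(n) ≈ 10.546.
sqrt(2*ln(n)) ≈ sqrt(10.546) ≈ 3.247461.
threshold ≈ 3.53*3.247461 = 11.46353733 ≈ 11.4635.

11.4635


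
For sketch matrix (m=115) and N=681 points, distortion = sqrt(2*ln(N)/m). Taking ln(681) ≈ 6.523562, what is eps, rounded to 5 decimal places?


ln(681) ≈ 6.523562.
2*ln(N)/m ≈ 2*6.523562/115 ≈ 0.11345325.
eps = sqrt(0.11345325) ≈ 0.3368282 ≈ 0.33683.

0.33683


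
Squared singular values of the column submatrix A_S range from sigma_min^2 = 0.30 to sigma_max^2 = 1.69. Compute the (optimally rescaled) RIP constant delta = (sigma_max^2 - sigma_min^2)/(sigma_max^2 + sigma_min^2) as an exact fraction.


lambda_max - lambda_min = 1.69 - 0.30 = 1.39.
lambda_max + lambda_min = 1.69 + 0.30 = 1.99.
delta = 1.39/1.99 = 139/199.

139/199


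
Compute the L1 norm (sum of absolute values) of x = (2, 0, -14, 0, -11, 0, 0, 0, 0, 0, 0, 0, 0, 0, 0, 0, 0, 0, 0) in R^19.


Non-zero entries: [(0, 2), (2, -14), (4, -11)]
Absolute values: [2, 14, 11]
||x||_1 = sum = 27.

27


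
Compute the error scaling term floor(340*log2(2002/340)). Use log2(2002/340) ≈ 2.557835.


log2(n/k) = log2(2002/340) ≈ 2.557835.
k*log2(n/k) ≈ 340*2.557835 = 869.6639.
floor(869.6639) = 869.

869


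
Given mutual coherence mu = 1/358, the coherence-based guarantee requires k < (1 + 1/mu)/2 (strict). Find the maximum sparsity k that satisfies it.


1/mu = 358.
1 + 1/mu = 359.
(1 + 1/mu)/2 = 179.5 is not an integer, so k_max = floor(179.5) = 179.

179


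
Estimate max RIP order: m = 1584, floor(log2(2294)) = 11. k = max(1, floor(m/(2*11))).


floor(log2(2294)) = 11.
2*11 = 22.
m/(2*floor(log2(n))) = 1584/22 ≈ 72.0.
floor = 72.
k = max(1, 72) = 72.

72


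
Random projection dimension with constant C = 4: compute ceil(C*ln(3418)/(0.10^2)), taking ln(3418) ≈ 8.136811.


ln(3418) ≈ 8.136811.
eps^2 = 0.10^2 = 0.01.
C*ln(N)/eps^2 ≈ 4*8.136811/0.01 ≈ 3254.7244.
m = ceil(3254.7244) = 3255.

3255


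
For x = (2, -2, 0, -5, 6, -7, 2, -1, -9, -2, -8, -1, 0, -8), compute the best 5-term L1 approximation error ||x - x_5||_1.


Sorted |x_i| descending: [9, 8, 8, 7, 6, 5, 2, 2, 2, 2, 1, 1, 0, 0]
Keep top 5: [9, 8, 8, 7, 6]
Tail entries: [5, 2, 2, 2, 2, 1, 1, 0, 0]
L1 error = sum of tail = 15.

15


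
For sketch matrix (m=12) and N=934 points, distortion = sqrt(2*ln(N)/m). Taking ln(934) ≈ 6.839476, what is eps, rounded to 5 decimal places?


ln(934) ≈ 6.839476.
2*ln(N)/m ≈ 2*6.839476/12 ≈ 1.13991267.
eps = sqrt(1.13991267) ≈ 1.0676669 ≈ 1.06767.

1.06767


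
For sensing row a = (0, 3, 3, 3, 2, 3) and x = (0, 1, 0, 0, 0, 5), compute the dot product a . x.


Non-zero terms: ['3*1', '3*5']
Products: [3, 15]
y = sum = 18.

18


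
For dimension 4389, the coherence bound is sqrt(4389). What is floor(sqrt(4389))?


66^2 = 4356 <= 4389 < 4489 = 67^2, so 66 <= sqrt(4389) < 67.
floor(sqrt(4389)) = 66.

66


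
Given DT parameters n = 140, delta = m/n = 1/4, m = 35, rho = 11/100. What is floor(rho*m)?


m = 1/4*140 = 35.
rho = 11/100.
rho*m = 11/100*35 = 3.85.
k = floor(3.85) = 3.

3


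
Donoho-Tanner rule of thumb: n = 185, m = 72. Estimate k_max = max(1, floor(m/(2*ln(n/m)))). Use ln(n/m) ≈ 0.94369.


n/m = 185/72.
ln(n/m) ≈ 0.94369.
2*ln(n/m) ≈ 1.88738.
m/(2*ln(n/m)) ≈ 72/1.88738 ≈ 38.1481.
floor = 38.
k_max = max(1, 38) = 38.

38


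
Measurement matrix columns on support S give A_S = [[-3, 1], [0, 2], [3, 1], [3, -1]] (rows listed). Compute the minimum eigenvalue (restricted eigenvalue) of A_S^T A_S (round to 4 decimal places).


A_S^T A_S = [[27, -3], [-3, 7]].
trace = 34.
det = 180.
disc = trace^2 - 4*det = 1156 - 4*180 = 436.
sqrt(436) ≈ 20.880613.
lam_min = (34 - sqrt(436))/2 ≈ (34 - 20.880613)/2 = 6.5596935 ≈ 6.5597.

6.5597


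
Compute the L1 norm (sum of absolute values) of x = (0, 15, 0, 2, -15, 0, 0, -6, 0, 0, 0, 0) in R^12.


Non-zero entries: [(1, 15), (3, 2), (4, -15), (7, -6)]
Absolute values: [15, 2, 15, 6]
||x||_1 = sum = 38.

38


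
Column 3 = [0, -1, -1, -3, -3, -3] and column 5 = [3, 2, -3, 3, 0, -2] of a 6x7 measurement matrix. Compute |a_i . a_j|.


Inner product: 0*3 + -1*2 + -1*-3 + -3*3 + -3*0 + -3*-2
Products: [0, -2, 3, -9, 0, 6]
Sum = -2.
|dot| = 2.

2


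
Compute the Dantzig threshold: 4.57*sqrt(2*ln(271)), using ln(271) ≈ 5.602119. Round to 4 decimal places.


ln(271) ≈ 5.602119.
2*ln(n) ≈ 11.204238.
sqrt(2*ln(n)) ≈ sqrt(11.204238) ≈ 3.347273.
threshold ≈ 4.57*3.347273 = 15.29703761 ≈ 15.2970.

15.2970


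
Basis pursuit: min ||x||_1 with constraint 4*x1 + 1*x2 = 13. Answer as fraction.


Axis intercepts:
  x1 = 13/4, x2 = 0: L1 = 13/4
  x1 = 0, x2 = 13: L1 = 13
x* = (13/4, 0)
||x*||_1 = 13/4.

13/4


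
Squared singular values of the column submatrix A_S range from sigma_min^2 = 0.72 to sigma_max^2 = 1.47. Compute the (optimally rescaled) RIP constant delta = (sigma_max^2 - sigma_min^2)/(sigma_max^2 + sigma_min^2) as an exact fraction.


lambda_max - lambda_min = 1.47 - 0.72 = 0.75.
lambda_max + lambda_min = 1.47 + 0.72 = 2.19.
delta = 0.75/2.19 = 75/219 = 25/73.

25/73


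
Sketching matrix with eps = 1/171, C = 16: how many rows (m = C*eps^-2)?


1/eps = 171.
(1/eps)^2 = 29241.
m = 16*29241 = 467856.

467856


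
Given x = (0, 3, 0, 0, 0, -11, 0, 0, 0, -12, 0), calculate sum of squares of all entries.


Non-zero entries: [(1, 3), (5, -11), (9, -12)]
Squares: [9, 121, 144]
||x||_2^2 = sum = 274.

274


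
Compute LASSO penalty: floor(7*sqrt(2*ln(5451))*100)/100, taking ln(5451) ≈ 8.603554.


ln(5451) ≈ 8.603554.
2*ln(n) ≈ 17.207108.
sqrt(2*ln(n)) ≈ sqrt(17.207108) ≈ 4.148145.
lambda ≈ 7*4.148145 = 29.037015.
floor(lambda*100)/100 = 29.03.

29.03


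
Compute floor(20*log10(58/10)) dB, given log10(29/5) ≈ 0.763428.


||x||/||e|| = 58/10 = 29/5.
log10(29/5) ≈ 0.763428.
20*log10(||x||/||e||) ≈ 20*0.763428 = 15.26856.
floor(15.26856) = 15.

15


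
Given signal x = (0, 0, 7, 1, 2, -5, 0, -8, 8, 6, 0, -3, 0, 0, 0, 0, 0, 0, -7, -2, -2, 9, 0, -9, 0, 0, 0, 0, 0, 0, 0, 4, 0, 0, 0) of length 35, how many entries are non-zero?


Non-zero positions: [2, 3, 4, 5, 7, 8, 9, 11, 18, 19, 20, 21, 23, 31].
Sparsity = 14.

14


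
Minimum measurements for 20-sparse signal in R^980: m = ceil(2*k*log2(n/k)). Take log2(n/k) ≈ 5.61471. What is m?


log2(n/k) = log2(980/20) ≈ 5.61471.
2*k*log2(n/k) ≈ 2*20*5.61471 = 224.5884.
m = ceil(224.5884) = 225.

225


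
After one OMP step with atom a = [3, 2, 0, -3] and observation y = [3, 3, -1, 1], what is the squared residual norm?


a^T a = 22.
a^T y = 12.
coeff = 12/22 = 6/11.
||r||^2 = 148/11.

148/11


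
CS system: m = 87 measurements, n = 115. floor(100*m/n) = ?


100*m/n = 100*87/115 ≈ 75.6522.
floor = 75.

75


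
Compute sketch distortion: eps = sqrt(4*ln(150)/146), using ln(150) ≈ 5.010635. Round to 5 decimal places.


ln(150) ≈ 5.010635.
4*ln(N)/m ≈ 4*5.010635/146 ≈ 0.13727767.
eps = sqrt(0.13727767) ≈ 0.37051 ≈ 0.37051.

0.37051


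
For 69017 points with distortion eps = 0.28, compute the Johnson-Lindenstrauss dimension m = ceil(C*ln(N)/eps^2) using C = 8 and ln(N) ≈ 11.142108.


ln(69017) ≈ 11.142108.
eps^2 = 0.28^2 = 0.0784.
C*ln(N)/eps^2 ≈ 8*11.142108/0.0784 ≈ 1136.9498.
m = ceil(1136.9498) = 1137.

1137


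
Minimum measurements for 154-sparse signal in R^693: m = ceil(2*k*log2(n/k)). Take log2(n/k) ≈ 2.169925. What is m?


log2(n/k) = log2(693/154) ≈ 2.169925.
2*k*log2(n/k) ≈ 2*154*2.169925 = 668.3369.
m = ceil(668.3369) = 669.

669


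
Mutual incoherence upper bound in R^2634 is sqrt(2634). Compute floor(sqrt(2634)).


51^2 = 2601 <= 2634 < 2704 = 52^2, so 51 <= sqrt(2634) < 52.
floor(sqrt(2634)) = 51.

51


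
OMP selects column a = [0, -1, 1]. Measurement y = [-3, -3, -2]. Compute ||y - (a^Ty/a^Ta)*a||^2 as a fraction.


a^T a = 2.
a^T y = 1.
coeff = 1/2 = 1/2.
||r||^2 = 43/2.

43/2


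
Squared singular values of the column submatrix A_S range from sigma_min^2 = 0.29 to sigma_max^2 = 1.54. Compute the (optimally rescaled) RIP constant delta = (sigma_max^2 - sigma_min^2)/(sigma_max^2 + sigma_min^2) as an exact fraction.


lambda_max - lambda_min = 1.54 - 0.29 = 1.25.
lambda_max + lambda_min = 1.54 + 0.29 = 1.83.
delta = 1.25/1.83 = 125/183.

125/183


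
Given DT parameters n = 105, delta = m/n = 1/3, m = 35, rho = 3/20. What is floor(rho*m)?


m = 1/3*105 = 35.
rho = 3/20.
rho*m = 3/20*35 = 5.25.
k = floor(5.25) = 5.

5


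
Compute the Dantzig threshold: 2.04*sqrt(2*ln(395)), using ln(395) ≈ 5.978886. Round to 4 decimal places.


ln(395) ≈ 5.978886.
2*ln(n) ≈ 11.957772.
sqrt(2*ln(n)) ≈ sqrt(11.957772) ≈ 3.458001.
threshold ≈ 2.04*3.458001 = 7.05432204 ≈ 7.0543.

7.0543


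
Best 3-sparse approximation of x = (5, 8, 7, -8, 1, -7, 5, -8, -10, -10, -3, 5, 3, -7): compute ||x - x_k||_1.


Sorted |x_i| descending: [10, 10, 8, 8, 8, 7, 7, 7, 5, 5, 5, 3, 3, 1]
Keep top 3: [10, 10, 8]
Tail entries: [8, 8, 7, 7, 7, 5, 5, 5, 3, 3, 1]
L1 error = sum of tail = 59.

59


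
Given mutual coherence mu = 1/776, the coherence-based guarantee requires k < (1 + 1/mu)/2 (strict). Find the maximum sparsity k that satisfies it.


1/mu = 776.
1 + 1/mu = 777.
(1 + 1/mu)/2 = 388.5 is not an integer, so k_max = floor(388.5) = 388.

388


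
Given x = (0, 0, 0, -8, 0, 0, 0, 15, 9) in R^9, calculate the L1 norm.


Non-zero entries: [(3, -8), (7, 15), (8, 9)]
Absolute values: [8, 15, 9]
||x||_1 = sum = 32.

32


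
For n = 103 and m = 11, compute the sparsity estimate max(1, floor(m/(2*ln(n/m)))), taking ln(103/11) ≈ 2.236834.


n/m = 103/11.
ln(n/m) ≈ 2.236834.
2*ln(n/m) ≈ 4.473668.
m/(2*ln(n/m)) ≈ 11/4.473668 ≈ 2.4588.
floor = 2.
k_max = max(1, 2) = 2.

2


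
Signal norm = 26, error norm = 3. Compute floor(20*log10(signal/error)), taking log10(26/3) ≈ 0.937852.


||x||/||e|| = 26/3.
log10(26/3) ≈ 0.937852.
20*log10(||x||/||e||) ≈ 20*0.937852 = 18.75704.
floor(18.75704) = 18.

18


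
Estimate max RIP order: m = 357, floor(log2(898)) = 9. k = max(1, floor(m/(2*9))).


floor(log2(898)) = 9.
2*9 = 18.
m/(2*floor(log2(n))) = 357/18 ≈ 19.8333.
floor = 19.
k = max(1, 19) = 19.

19


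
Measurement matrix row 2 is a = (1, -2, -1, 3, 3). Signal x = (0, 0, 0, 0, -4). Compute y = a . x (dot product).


Non-zero terms: ['3*-4']
Products: [-12]
y = sum = -12.

-12


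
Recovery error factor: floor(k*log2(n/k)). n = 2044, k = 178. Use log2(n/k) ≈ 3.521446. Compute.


log2(n/k) = log2(2044/178) ≈ 3.521446.
k*log2(n/k) ≈ 178*3.521446 = 626.817388.
floor(626.817388) = 626.

626


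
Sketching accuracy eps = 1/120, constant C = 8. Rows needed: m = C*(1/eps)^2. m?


1/eps = 120.
(1/eps)^2 = 14400.
m = 8*14400 = 115200.

115200


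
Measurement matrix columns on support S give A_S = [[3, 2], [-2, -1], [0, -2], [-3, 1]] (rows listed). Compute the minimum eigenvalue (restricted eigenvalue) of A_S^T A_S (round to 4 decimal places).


A_S^T A_S = [[22, 5], [5, 10]].
trace = 32.
det = 195.
disc = trace^2 - 4*det = 1024 - 4*195 = 244.
sqrt(244) ≈ 15.620499.
lam_min = (32 - sqrt(244))/2 ≈ (32 - 15.620499)/2 = 8.1897505 ≈ 8.1898.

8.1898


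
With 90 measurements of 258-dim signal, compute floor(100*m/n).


100*m/n = 100*90/258 ≈ 34.8837.
floor = 34.

34


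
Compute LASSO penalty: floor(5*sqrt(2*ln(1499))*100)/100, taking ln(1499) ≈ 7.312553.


ln(1499) ≈ 7.312553.
2*ln(n) ≈ 14.625106.
sqrt(2*ln(n)) ≈ sqrt(14.625106) ≈ 3.824278.
lambda ≈ 5*3.824278 = 19.12139.
floor(lambda*100)/100 = 19.12.

19.12


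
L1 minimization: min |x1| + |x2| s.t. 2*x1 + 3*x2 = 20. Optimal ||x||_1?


Axis intercepts:
  x1 = 10, x2 = 0: L1 = 10
  x1 = 0, x2 = 20/3: L1 = 20/3
x* = (0, 20/3)
||x*||_1 = 20/3.

20/3


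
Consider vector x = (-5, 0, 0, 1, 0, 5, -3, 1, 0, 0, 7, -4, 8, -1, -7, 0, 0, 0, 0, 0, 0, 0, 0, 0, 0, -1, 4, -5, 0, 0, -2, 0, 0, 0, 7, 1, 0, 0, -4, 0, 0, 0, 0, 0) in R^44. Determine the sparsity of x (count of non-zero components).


Non-zero positions: [0, 3, 5, 6, 7, 10, 11, 12, 13, 14, 25, 26, 27, 30, 34, 35, 38].
Sparsity = 17.

17


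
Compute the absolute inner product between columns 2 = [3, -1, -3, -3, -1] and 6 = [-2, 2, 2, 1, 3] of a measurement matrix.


Inner product: 3*-2 + -1*2 + -3*2 + -3*1 + -1*3
Products: [-6, -2, -6, -3, -3]
Sum = -20.
|dot| = 20.

20


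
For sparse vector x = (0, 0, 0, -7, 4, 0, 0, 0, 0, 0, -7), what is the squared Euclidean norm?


Non-zero entries: [(3, -7), (4, 4), (10, -7)]
Squares: [49, 16, 49]
||x||_2^2 = sum = 114.

114


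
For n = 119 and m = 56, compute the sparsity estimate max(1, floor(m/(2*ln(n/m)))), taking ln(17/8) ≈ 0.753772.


n/m = 119/56 = 17/8.
ln(n/m) ≈ 0.753772.
2*ln(n/m) ≈ 1.507544.
m/(2*ln(n/m)) ≈ 56/1.507544 ≈ 37.1465.
floor = 37.
k_max = max(1, 37) = 37.

37


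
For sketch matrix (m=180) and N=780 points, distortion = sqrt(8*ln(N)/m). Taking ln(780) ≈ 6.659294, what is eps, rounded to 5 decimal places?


ln(780) ≈ 6.659294.
8*ln(N)/m ≈ 8*6.659294/180 ≈ 0.29596862.
eps = sqrt(0.29596862) ≈ 0.54403 ≈ 0.54403.

0.54403


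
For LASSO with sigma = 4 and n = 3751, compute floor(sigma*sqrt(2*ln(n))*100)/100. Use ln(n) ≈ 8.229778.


ln(3751) ≈ 8.229778.
2*ln(n) ≈ 16.459556.
sqrt(2*ln(n)) ≈ sqrt(16.459556) ≈ 4.057038.
lambda ≈ 4*4.057038 = 16.228152.
floor(lambda*100)/100 = 16.22.

16.22


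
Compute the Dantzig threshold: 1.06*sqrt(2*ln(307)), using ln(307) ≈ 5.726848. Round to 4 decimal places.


ln(307) ≈ 5.726848.
2*ln(n) ≈ 11.453696.
sqrt(2*ln(n)) ≈ sqrt(11.453696) ≈ 3.384331.
threshold ≈ 1.06*3.384331 = 3.58739086 ≈ 3.5874.

3.5874


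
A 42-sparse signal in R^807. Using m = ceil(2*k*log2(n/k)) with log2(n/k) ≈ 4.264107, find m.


log2(n/k) = log2(807/42) ≈ 4.264107.
2*k*log2(n/k) ≈ 2*42*4.264107 = 358.184988.
m = ceil(358.184988) = 359.

359


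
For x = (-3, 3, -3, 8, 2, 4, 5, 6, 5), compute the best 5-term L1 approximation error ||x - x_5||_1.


Sorted |x_i| descending: [8, 6, 5, 5, 4, 3, 3, 3, 2]
Keep top 5: [8, 6, 5, 5, 4]
Tail entries: [3, 3, 3, 2]
L1 error = sum of tail = 11.

11


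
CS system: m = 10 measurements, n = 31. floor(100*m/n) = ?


100*m/n = 100*10/31 ≈ 32.2581.
floor = 32.

32


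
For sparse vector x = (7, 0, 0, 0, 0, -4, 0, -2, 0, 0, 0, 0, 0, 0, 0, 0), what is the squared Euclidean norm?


Non-zero entries: [(0, 7), (5, -4), (7, -2)]
Squares: [49, 16, 4]
||x||_2^2 = sum = 69.

69


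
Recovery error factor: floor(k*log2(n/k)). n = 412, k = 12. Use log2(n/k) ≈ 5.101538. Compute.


log2(n/k) = log2(412/12) ≈ 5.101538.
k*log2(n/k) ≈ 12*5.101538 = 61.218456.
floor(61.218456) = 61.

61


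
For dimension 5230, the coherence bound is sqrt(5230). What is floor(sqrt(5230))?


72^2 = 5184 <= 5230 < 5329 = 73^2, so 72 <= sqrt(5230) < 73.
floor(sqrt(5230)) = 72.

72


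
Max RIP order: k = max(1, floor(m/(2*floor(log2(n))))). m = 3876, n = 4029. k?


floor(log2(4029)) = 11.
2*11 = 22.
m/(2*floor(log2(n))) = 3876/22 ≈ 176.1818.
floor = 176.
k = max(1, 176) = 176.

176


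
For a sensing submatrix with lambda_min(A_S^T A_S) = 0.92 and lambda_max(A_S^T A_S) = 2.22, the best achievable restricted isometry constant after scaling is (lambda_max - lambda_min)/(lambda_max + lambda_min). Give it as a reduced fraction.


lambda_max - lambda_min = 2.22 - 0.92 = 1.30.
lambda_max + lambda_min = 2.22 + 0.92 = 3.14.
delta = 1.30/3.14 = 130/314 = 65/157.

65/157


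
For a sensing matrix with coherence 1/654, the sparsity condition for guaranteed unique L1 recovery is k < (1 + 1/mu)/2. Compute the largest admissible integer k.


1/mu = 654.
1 + 1/mu = 655.
(1 + 1/mu)/2 = 327.5 is not an integer, so k_max = floor(327.5) = 327.

327


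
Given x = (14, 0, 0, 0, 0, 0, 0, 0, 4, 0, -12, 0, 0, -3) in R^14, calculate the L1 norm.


Non-zero entries: [(0, 14), (8, 4), (10, -12), (13, -3)]
Absolute values: [14, 4, 12, 3]
||x||_1 = sum = 33.

33


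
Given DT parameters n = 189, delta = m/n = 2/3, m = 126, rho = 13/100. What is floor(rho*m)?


m = 2/3*189 = 126.
rho = 13/100.
rho*m = 13/100*126 = 16.38.
k = floor(16.38) = 16.

16


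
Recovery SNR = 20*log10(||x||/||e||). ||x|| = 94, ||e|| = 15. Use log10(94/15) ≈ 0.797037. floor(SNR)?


||x||/||e|| = 94/15.
log10(94/15) ≈ 0.797037.
20*log10(||x||/||e||) ≈ 20*0.797037 = 15.94074.
floor(15.94074) = 15.

15


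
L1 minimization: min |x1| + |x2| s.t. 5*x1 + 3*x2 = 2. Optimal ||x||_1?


Axis intercepts:
  x1 = 2/5, x2 = 0: L1 = 2/5
  x1 = 0, x2 = 2/3: L1 = 2/3
x* = (2/5, 0)
||x*||_1 = 2/5.

2/5


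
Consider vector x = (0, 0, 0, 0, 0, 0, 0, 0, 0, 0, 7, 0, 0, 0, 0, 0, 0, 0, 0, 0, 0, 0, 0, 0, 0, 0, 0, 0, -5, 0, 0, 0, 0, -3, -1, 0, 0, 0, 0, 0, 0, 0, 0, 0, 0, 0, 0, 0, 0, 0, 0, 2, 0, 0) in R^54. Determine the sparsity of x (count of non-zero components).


Non-zero positions: [10, 28, 33, 34, 51].
Sparsity = 5.

5


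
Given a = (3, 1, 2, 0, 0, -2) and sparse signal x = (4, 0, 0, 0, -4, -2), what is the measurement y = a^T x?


Non-zero terms: ['3*4', '0*-4', '-2*-2']
Products: [12, 0, 4]
y = sum = 16.

16


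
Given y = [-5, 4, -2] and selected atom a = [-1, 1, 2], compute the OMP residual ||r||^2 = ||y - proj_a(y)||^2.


a^T a = 6.
a^T y = 5.
coeff = 5/6 = 5/6.
||r||^2 = 245/6.

245/6


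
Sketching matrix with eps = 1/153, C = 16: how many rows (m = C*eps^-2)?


1/eps = 153.
(1/eps)^2 = 23409.
m = 16*23409 = 374544.

374544


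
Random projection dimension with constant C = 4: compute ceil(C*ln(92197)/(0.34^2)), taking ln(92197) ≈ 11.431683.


ln(92197) ≈ 11.431683.
eps^2 = 0.34^2 = 0.1156.
C*ln(N)/eps^2 ≈ 4*11.431683/0.1156 ≈ 395.56.
m = ceil(395.56) = 396.

396


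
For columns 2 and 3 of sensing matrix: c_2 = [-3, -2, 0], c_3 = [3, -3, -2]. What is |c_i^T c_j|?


Inner product: -3*3 + -2*-3 + 0*-2
Products: [-9, 6, 0]
Sum = -3.
|dot| = 3.

3


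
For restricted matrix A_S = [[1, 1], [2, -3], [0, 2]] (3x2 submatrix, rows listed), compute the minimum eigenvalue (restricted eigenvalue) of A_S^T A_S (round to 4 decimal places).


A_S^T A_S = [[5, -5], [-5, 14]].
trace = 19.
det = 45.
disc = trace^2 - 4*det = 361 - 4*45 = 181.
sqrt(181) ≈ 13.453624.
lam_min = (19 - sqrt(181))/2 ≈ (19 - 13.453624)/2 = 2.773188 ≈ 2.7732.

2.7732


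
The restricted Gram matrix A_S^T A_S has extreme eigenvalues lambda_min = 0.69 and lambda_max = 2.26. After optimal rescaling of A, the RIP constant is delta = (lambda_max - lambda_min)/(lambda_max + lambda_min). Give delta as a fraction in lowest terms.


lambda_max - lambda_min = 2.26 - 0.69 = 1.57.
lambda_max + lambda_min = 2.26 + 0.69 = 2.95.
delta = 1.57/2.95 = 157/295.

157/295


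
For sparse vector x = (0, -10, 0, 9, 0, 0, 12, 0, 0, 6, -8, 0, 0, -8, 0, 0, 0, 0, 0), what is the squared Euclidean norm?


Non-zero entries: [(1, -10), (3, 9), (6, 12), (9, 6), (10, -8), (13, -8)]
Squares: [100, 81, 144, 36, 64, 64]
||x||_2^2 = sum = 489.

489


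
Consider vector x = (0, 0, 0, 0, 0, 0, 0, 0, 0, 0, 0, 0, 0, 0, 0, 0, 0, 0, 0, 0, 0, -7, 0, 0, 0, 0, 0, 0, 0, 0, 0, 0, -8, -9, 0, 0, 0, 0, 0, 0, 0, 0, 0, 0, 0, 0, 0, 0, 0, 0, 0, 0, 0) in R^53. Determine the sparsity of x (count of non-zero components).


Non-zero positions: [21, 32, 33].
Sparsity = 3.

3


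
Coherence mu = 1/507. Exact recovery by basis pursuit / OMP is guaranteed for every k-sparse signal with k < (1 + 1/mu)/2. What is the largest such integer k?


1/mu = 507.
1 + 1/mu = 508.
(1 + 1/mu)/2 = 254 is an integer and the inequality is strict, so k_max = 254 - 1 = 253.

253


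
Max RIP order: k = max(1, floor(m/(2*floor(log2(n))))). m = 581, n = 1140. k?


floor(log2(1140)) = 10.
2*10 = 20.
m/(2*floor(log2(n))) = 581/20 ≈ 29.05.
floor = 29.
k = max(1, 29) = 29.

29


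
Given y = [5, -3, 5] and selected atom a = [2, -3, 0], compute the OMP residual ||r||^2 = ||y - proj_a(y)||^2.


a^T a = 13.
a^T y = 19.
coeff = 19/13 = 19/13.
||r||^2 = 406/13.

406/13


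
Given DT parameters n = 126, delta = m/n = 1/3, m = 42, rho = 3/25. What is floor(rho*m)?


m = 1/3*126 = 42.
rho = 3/25.
rho*m = 3/25*42 = 5.04.
k = floor(5.04) = 5.

5


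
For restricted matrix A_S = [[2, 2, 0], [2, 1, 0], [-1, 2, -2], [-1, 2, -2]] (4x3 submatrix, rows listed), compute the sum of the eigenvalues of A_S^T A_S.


Sum of eigenvalues of A_S^T A_S = trace(A_S^T A_S) = sum of squared column norms of A_S.
A_S^T A_S diagonal: [10, 13, 8].
trace = 10 + 13 + 8 = 31.

31


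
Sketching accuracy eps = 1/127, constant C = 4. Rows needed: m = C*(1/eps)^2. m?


1/eps = 127.
(1/eps)^2 = 16129.
m = 4*16129 = 64516.

64516


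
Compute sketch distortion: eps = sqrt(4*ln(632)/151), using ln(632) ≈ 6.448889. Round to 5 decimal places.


ln(632) ≈ 6.448889.
4*ln(N)/m ≈ 4*6.448889/151 ≈ 0.1708315.
eps = sqrt(0.1708315) ≈ 0.4133177 ≈ 0.41332.

0.41332


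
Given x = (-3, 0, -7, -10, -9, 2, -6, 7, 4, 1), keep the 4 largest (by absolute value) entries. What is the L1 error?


Sorted |x_i| descending: [10, 9, 7, 7, 6, 4, 3, 2, 1, 0]
Keep top 4: [10, 9, 7, 7]
Tail entries: [6, 4, 3, 2, 1, 0]
L1 error = sum of tail = 16.

16


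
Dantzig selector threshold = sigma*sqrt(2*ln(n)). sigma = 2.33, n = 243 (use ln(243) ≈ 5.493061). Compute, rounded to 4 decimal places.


ln(243) ≈ 5.493061.
2*ln(n) ≈ 10.986122.
sqrt(2*ln(n)) ≈ sqrt(10.986122) ≈ 3.314532.
threshold ≈ 2.33*3.314532 = 7.72285956 ≈ 7.7229.

7.7229


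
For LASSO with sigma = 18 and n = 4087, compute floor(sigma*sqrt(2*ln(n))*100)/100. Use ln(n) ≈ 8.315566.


ln(4087) ≈ 8.315566.
2*ln(n) ≈ 16.631132.
sqrt(2*ln(n)) ≈ sqrt(16.631132) ≈ 4.078128.
lambda ≈ 18*4.078128 = 73.406304.
floor(lambda*100)/100 = 73.40.

73.40


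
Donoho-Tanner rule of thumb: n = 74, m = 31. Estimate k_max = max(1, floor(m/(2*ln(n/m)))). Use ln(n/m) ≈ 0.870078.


n/m = 74/31.
ln(n/m) ≈ 0.870078.
2*ln(n/m) ≈ 1.740156.
m/(2*ln(n/m)) ≈ 31/1.740156 ≈ 17.8145.
floor = 17.
k_max = max(1, 17) = 17.

17


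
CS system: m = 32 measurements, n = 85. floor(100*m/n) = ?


100*m/n = 100*32/85 ≈ 37.6471.
floor = 37.

37


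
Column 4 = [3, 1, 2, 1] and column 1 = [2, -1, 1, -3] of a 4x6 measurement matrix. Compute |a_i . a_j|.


Inner product: 3*2 + 1*-1 + 2*1 + 1*-3
Products: [6, -1, 2, -3]
Sum = 4.
|dot| = 4.

4


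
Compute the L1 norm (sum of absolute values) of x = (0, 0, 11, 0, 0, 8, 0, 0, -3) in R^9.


Non-zero entries: [(2, 11), (5, 8), (8, -3)]
Absolute values: [11, 8, 3]
||x||_1 = sum = 22.

22


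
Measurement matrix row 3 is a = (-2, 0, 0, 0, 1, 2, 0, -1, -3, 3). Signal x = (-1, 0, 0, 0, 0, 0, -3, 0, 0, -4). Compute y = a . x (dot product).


Non-zero terms: ['-2*-1', '0*-3', '3*-4']
Products: [2, 0, -12]
y = sum = -10.

-10


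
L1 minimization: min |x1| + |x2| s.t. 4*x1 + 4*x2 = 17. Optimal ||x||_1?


Axis intercepts:
  x1 = 17/4, x2 = 0: L1 = 17/4
  x1 = 0, x2 = 17/4: L1 = 17/4
x* = (17/4, 0)
||x*||_1 = 17/4.

17/4


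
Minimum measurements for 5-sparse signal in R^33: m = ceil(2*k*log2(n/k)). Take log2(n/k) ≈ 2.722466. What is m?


log2(n/k) = log2(33/5) ≈ 2.722466.
2*k*log2(n/k) ≈ 2*5*2.722466 = 27.22466.
m = ceil(27.22466) = 28.

28


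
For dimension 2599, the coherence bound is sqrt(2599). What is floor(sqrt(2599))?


50^2 = 2500 <= 2599 < 2601 = 51^2, so 50 <= sqrt(2599) < 51.
floor(sqrt(2599)) = 50.

50


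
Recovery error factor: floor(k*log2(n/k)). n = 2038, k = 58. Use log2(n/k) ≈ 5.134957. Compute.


log2(n/k) = log2(2038/58) ≈ 5.134957.
k*log2(n/k) ≈ 58*5.134957 = 297.827506.
floor(297.827506) = 297.

297


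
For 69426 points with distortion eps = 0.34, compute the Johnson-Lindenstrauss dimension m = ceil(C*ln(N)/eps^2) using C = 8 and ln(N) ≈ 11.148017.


ln(69426) ≈ 11.148017.
eps^2 = 0.34^2 = 0.1156.
C*ln(N)/eps^2 ≈ 8*11.148017/0.1156 ≈ 771.4891.
m = ceil(771.4891) = 772.

772


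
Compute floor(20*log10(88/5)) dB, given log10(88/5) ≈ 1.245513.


||x||/||e|| = 88/5.
log10(88/5) ≈ 1.245513.
20*log10(||x||/||e||) ≈ 20*1.245513 = 24.91026.
floor(24.91026) = 24.

24


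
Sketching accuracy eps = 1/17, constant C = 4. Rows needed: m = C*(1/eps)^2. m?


1/eps = 17.
(1/eps)^2 = 289.
m = 4*289 = 1156.

1156


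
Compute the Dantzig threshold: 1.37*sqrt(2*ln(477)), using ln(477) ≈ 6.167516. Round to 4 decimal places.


ln(477) ≈ 6.167516.
2*ln(n) ≈ 12.335032.
sqrt(2*ln(n)) ≈ sqrt(12.335032) ≈ 3.512126.
threshold ≈ 1.37*3.512126 = 4.81161262 ≈ 4.8116.

4.8116


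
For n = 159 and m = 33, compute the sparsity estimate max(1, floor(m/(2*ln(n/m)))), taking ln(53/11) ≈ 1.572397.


n/m = 159/33 = 53/11.
ln(n/m) ≈ 1.572397.
2*ln(n/m) ≈ 3.144794.
m/(2*ln(n/m)) ≈ 33/3.144794 ≈ 10.4935.
floor = 10.
k_max = max(1, 10) = 10.

10


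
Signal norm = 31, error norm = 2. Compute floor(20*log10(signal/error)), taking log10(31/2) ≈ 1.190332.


||x||/||e|| = 31/2.
log10(31/2) ≈ 1.190332.
20*log10(||x||/||e||) ≈ 20*1.190332 = 23.80664.
floor(23.80664) = 23.

23


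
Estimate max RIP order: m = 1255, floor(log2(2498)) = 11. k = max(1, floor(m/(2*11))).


floor(log2(2498)) = 11.
2*11 = 22.
m/(2*floor(log2(n))) = 1255/22 ≈ 57.0455.
floor = 57.
k = max(1, 57) = 57.

57


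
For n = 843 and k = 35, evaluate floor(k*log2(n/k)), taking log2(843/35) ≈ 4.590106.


log2(n/k) = log2(843/35) ≈ 4.590106.
k*log2(n/k) ≈ 35*4.590106 = 160.65371.
floor(160.65371) = 160.

160


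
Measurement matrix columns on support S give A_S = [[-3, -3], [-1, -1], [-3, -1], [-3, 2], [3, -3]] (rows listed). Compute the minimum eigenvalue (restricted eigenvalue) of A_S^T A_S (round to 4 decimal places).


A_S^T A_S = [[37, -2], [-2, 24]].
trace = 61.
det = 884.
disc = trace^2 - 4*det = 3721 - 4*884 = 185.
sqrt(185) ≈ 13.601471.
lam_min = (61 - sqrt(185))/2 ≈ (61 - 13.601471)/2 = 23.6992645 ≈ 23.6993.

23.6993


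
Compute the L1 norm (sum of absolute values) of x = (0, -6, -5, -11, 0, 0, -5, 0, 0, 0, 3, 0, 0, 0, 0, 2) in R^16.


Non-zero entries: [(1, -6), (2, -5), (3, -11), (6, -5), (10, 3), (15, 2)]
Absolute values: [6, 5, 11, 5, 3, 2]
||x||_1 = sum = 32.

32


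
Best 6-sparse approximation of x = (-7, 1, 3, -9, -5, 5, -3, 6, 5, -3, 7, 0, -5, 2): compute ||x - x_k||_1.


Sorted |x_i| descending: [9, 7, 7, 6, 5, 5, 5, 5, 3, 3, 3, 2, 1, 0]
Keep top 6: [9, 7, 7, 6, 5, 5]
Tail entries: [5, 5, 3, 3, 3, 2, 1, 0]
L1 error = sum of tail = 22.

22
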